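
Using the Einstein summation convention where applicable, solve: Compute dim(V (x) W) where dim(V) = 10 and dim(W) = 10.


The dimension of a tensor product is the product of dimensions.
dim(V) = 10, dim(W) = 10
dim(V (x) W) = 10 * 10 = 100

100


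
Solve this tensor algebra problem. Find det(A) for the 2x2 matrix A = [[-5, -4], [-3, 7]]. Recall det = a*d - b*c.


For a 2x2 matrix [[a, b], [c, d]], det = a*d - b*c.
a = -5, b = -4, c = -3, d = 7
a*d = -5 * 7 = -35
b*c = -4 * -3 = 12
det = -35 - 12 = -47

-47


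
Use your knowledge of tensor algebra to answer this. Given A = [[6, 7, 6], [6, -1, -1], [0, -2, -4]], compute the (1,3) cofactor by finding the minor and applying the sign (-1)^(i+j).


To find cofactor C_{13}, delete row 1 and column 3.
The resulting 2x2 submatrix is: [[6, -1], [0, -2]]
Minor M_{13} = 6*-2 - -1*0
  = -12 - 0 = -12
Sign = (-1)^(1+3) = (-1)^4 = 1
Cofactor C_{13} = 1 * -12 = -12

-12


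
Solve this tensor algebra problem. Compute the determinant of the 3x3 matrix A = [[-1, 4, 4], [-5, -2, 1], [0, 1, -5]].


Expanding along the first row, det(A) = a11*M_11 - a12*M_12 + a13*M_13, where M_1j is the (1,j) minor.
Minor M_11 = -2*-5 - 1*1 = 9
Minor M_12 = -5*-5 - 1*0 = 25
Minor M_13 = -5*1 - -2*0 = -5
det = -1*(9) - 4*(25) + 4*(-5)
    = -9 - 100 + -20
    = -129

-129


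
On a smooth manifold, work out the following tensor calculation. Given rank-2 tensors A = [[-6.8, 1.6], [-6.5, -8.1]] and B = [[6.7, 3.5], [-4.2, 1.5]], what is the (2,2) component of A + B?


Tensor addition is component-wise: (A + B)_{ij} = A_{ij} + B_{ij}.
A_{22} = -8.1
B_{22} = 1.5
(A + B)_{22} = -8.1 + 1.5 = -6.6

-6.6


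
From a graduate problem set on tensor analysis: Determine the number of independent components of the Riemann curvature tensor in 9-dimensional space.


The Riemann tensor in d dimensions has d^2(d^2 - 1)/12 independent components.
d = 9, so d^2 = 81
d^2 - 1 = 80
d^2(d^2 - 1) = 81 * 80 = 6480
Divide by 12: 6480 / 12 = 540

540


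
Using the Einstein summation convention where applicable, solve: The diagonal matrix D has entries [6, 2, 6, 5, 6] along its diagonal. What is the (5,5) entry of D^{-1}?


For a diagonal matrix, the inverse has entries (D^{-1})_{ii} = 1/d_{ii}.
The diagonal entries are: d_{11} = 6, d_{22} = 2, d_{33} = 6, d_{44} = 5, d_{55} = 6
We need (D^{-1})_{55} = 1/d_{55} = 1/6 = 1/6

1/6


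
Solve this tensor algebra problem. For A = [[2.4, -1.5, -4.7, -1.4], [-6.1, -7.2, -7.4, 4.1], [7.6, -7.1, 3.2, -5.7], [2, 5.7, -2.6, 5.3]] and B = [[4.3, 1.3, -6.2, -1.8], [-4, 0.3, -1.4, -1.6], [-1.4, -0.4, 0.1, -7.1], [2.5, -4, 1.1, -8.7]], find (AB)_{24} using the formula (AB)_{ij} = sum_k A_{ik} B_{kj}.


(AB)_{ij} = sum_k A_{ik} B_{kj}.
For i=2, j=4:
A_{21} * B_{14} = -6.1 * -1.8 = 10.98
A_{22} * B_{24} = -7.2 * -1.6 = 11.52
A_{23} * B_{34} = -7.4 * -7.1 = 52.54
A_{24} * B_{44} = 4.1 * -8.7 = -35.67
Sum = 10.98 + 11.52 + 52.54 + -35.67 = 39.37

39.37


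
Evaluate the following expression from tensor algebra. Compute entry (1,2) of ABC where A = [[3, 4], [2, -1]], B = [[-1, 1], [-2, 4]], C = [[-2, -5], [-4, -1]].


(ABC)_{12} = sum_m (AB)_{1m} C_{m2}. First compute row 1 of AB.
(AB)_{11} = 3*-1 + 4*-2 = -11
(AB)_{12} = 3*1 + 4*4 = 19
Now contract with column 2 of C:
(AB)_{11} * C_{12} = -11 * -5 = 55
(AB)_{12} * C_{22} = 19 * -1 = -19
(ABC)_{12} = 55 + -19 = 36

36


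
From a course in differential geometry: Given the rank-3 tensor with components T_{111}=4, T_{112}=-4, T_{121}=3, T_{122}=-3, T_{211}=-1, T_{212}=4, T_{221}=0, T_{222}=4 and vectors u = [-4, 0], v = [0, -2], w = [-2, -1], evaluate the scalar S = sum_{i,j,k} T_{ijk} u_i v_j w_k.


S = sum over i,j,k of T_{ijk} u_i v_j w_k. Expanding all 8 terms:
T_{111}*u_1*v_1*w_1 = 4*-4*0*-2 = 0  (running total: 0)
T_{112}*u_1*v_1*w_2 = -4*-4*0*-1 = 0  (running total: 0)
T_{121}*u_1*v_2*w_1 = 3*-4*-2*-2 = -48  (running total: -48)
T_{122}*u_1*v_2*w_2 = -3*-4*-2*-1 = 24  (running total: -24)
T_{211}*u_2*v_1*w_1 = -1*0*0*-2 = 0  (running total: -24)
T_{212}*u_2*v_1*w_2 = 4*0*0*-1 = 0  (running total: -24)
T_{221}*u_2*v_2*w_1 = 0*0*-2*-2 = 0  (running total: -24)
T_{222}*u_2*v_2*w_2 = 4*0*-2*-1 = 0  (running total: -24)
S = -24

-24


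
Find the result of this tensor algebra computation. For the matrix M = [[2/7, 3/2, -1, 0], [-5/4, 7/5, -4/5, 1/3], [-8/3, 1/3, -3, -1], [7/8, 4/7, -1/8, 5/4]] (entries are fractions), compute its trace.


The trace is the sum of diagonal entries.
Diagonal: M[1,1] = 2/7, M[2,2] = 7/5, M[3,3] = -3, M[4,4] = 5/4
Tr(M) = 2/7 + 7/5 + -3 + 5/4
Computing step by step:
After adding M[1,1]: 2/7
After adding M[2,2]: 59/35
After adding M[3,3]: -46/35
After adding M[4,4]: -9/140
Tr(M) = -9/140

-9/140


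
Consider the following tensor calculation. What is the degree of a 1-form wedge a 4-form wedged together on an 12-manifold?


The degree of a wedge product is the sum of the degrees of the individual forms.
Degrees: 1, 4
Total degree = 1 + 4 = 5

5


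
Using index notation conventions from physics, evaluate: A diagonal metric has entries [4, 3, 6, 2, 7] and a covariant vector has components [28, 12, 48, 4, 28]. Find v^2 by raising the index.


To raise an index with a diagonal metric: v^i = v_i / g_{ii}.
For index 2: v_2 = 12, g_{22} = 3
v^2 = 12 / 3 = 4

4


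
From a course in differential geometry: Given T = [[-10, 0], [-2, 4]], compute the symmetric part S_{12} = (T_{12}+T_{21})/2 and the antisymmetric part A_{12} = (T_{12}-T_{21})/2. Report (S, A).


T_{12} = 0
T_{21} = -2
S_{12} = (0 + -2)/2 = -2/2 = -1
A_{12} = (0 - -2)/2 = 2/2 = 1
Check: S + A = -1 + 1 = 0 = T_{12}.

(-1, 1)


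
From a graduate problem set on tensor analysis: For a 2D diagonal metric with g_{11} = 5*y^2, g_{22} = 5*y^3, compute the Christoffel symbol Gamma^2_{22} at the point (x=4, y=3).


For a diagonal metric, Gamma^k_{ij} = (1/2) g^{kk} (dg_{ik}/dx_j + dg_{jk}/dx_i - dg_{ij}/dx_k).
The metric is diagonal, so g_{ab} = 0 for a != b.
At the given point: g_{11} = 45, g_{22} = 135
g^{22} = 1/135
dg_{22}/dx_2 = dg_{22}/dx_2 = 135
dg_{22}/dx_2 = dg_{22}/dx_2 = 135
dg_{22}/dx_2 = dg_{22}/dx_2 = 135
Numerator = 135 + 135 - 135 = 135
Gamma^2_{22} = 135 / (2 * 135) = 1/2

1/2


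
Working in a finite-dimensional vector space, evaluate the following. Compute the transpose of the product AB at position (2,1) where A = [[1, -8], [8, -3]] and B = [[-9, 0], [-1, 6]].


(AB)^T_{ij} = (AB)_{ji} = sum_k A_{jk} B_{ki}.
For i=2, j=1 we need (AB)_{12}:
A_{11} * B_{12} = 1 * 0 = 0
A_{12} * B_{22} = -8 * 6 = -48
Sum = 0 + -48 = -48

-48


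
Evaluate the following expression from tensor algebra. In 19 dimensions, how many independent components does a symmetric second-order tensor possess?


A symmetric rank-2 tensor in d dimensions has d(d+1)/2 independent components.
d = 19
d(d+1)/2 = 19 * 20 / 2 = 380 / 2 = 190

190


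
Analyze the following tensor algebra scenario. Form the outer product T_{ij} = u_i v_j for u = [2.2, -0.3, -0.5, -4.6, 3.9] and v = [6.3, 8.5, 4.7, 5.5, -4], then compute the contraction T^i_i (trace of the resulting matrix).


The outer product gives T_{ij} = u_i v_j.
The trace (contraction) is Tr(T) = sum_i T_{ii} = sum_i u_i v_i.
Diagonal entries:
T_{11} = u_1 * v_1 = 2.2 * 6.3 = 13.86
T_{22} = u_2 * v_2 = -0.3 * 8.5 = -2.55
T_{33} = u_3 * v_3 = -0.5 * 4.7 = -2.35
T_{44} = u_4 * v_4 = -4.6 * 5.5 = -25.3
T_{55} = u_5 * v_5 = 3.9 * -4 = -15.6
Tr(T) = 13.86 + -2.55 + -2.35 + -25.3 + -15.6 = -31.94

-31.94


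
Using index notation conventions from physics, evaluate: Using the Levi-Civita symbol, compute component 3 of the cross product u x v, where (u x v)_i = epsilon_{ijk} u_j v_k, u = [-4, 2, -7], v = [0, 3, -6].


(u x v)_3 = sum_{j,k} epsilon_{3jk} u_j v_k. Only permutations of (1,2,3) contribute; the two non-zero terms are:
eps_{312} u_1 v_2 = 1 * -4 * 3 = -12
eps_{321} u_2 v_1 = -1 * 2 * 0 = 0
(u x v)_3 = -12

-12


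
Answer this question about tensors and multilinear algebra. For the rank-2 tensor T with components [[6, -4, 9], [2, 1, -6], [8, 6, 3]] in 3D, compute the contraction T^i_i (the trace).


The contraction (trace) of a rank-2 tensor is the sum of its diagonal elements.
Diagonal entries: A[1,1] = 6, A[2,2] = 1, A[3,3] = 3
Tr(A) = 6 + 1 + 3 = 10

10


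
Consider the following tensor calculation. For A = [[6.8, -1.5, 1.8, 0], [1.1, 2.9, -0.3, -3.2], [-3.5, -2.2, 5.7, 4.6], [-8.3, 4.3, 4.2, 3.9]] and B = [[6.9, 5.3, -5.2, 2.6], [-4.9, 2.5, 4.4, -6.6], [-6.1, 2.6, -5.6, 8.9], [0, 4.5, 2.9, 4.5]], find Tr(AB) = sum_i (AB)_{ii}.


Tr(AB) = sum_i (AB)_{ii} where (AB)_{ii} = sum_k A_{ik} B_{ki}.
(AB)_{11} = 6.8*6.9 + -1.5*-4.9 + 1.8*-6.1 + 0*0 = 43.29
(AB)_{22} = 1.1*5.3 + 2.9*2.5 + -0.3*2.6 + -3.2*4.5 = -2.1
(AB)_{33} = -3.5*-5.2 + -2.2*4.4 + 5.7*-5.6 + 4.6*2.9 = -10.06
(AB)_{44} = -8.3*2.6 + 4.3*-6.6 + 4.2*8.9 + 3.9*4.5 = 4.97
Tr(AB) = 43.29 + -2.1 + -10.06 + 4.97 = 36.1

36.1


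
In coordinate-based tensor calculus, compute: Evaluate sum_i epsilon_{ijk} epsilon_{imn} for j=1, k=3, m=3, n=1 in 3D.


Using the identity: epsilon_{ijk} epsilon_{imn} = delta_{jm} delta_{kn} - delta_{jn} delta_{km}.
delta_{13} = 0
delta_{31} = 0
delta_{11} = 1
delta_{33} = 1
Result = 0 * 0 - 1 * 1 = 0 - 1 = -1

-1


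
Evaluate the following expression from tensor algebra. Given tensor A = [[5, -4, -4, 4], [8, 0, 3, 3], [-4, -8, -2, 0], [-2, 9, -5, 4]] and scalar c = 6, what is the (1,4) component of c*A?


Scalar multiplication: (cA)_{ij} = c * A_{ij}.
c = 6
A_{14} = 4
(cA)_{14} = 6 * 4 = 24

24


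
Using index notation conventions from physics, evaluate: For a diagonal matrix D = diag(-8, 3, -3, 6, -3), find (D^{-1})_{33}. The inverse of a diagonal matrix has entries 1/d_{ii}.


For a diagonal matrix, the inverse has entries (D^{-1})_{ii} = 1/d_{ii}.
The diagonal entries are: d_{11} = -8, d_{22} = 3, d_{33} = -3, d_{44} = 6, d_{55} = -3
We need (D^{-1})_{33} = 1/d_{33} = 1/-3 = -1/3

-1/3


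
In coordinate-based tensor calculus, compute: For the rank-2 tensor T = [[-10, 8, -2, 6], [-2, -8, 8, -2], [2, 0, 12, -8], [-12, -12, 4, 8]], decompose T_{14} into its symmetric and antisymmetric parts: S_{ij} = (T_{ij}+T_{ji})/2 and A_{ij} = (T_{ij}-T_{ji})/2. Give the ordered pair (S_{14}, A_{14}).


T_{14} = 6
T_{41} = -12
S_{14} = (6 + -12)/2 = -6/2 = -3
A_{14} = (6 - -12)/2 = 18/2 = 9
Check: S + A = -3 + 9 = 6 = T_{14}.

(-3, 9)


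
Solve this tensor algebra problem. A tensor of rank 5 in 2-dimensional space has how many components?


The number of components of a rank-r tensor in d dimensions is d^r.
Here d = 2 and r = 5.
2^5 = 32

32


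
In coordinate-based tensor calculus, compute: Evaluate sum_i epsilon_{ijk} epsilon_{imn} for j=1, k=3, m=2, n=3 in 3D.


Using the identity: epsilon_{ijk} epsilon_{imn} = delta_{jm} delta_{kn} - delta_{jn} delta_{km}.
delta_{12} = 0
delta_{33} = 1
delta_{13} = 0
delta_{32} = 0
Result = 0 * 1 - 0 * 0 = 0 - 0 = 0

0


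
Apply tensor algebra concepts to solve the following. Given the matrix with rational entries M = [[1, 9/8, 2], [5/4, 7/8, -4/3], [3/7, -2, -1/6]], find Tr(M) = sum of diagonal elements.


The trace is the sum of diagonal entries.
Diagonal: M[1,1] = 1, M[2,2] = 7/8, M[3,3] = -1/6
Tr(M) = 1 + 7/8 + -1/6
Computing step by step:
After adding M[1,1]: 1
After adding M[2,2]: 15/8
After adding M[3,3]: 41/24
Tr(M) = 41/24

41/24


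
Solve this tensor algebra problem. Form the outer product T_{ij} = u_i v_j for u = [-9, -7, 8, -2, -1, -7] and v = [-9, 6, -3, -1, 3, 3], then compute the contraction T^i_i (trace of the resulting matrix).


The outer product gives T_{ij} = u_i v_j.
The trace (contraction) is Tr(T) = sum_i T_{ii} = sum_i u_i v_i.
Diagonal entries:
T_{11} = u_1 * v_1 = -9 * -9 = 81
T_{22} = u_2 * v_2 = -7 * 6 = -42
T_{33} = u_3 * v_3 = 8 * -3 = -24
T_{44} = u_4 * v_4 = -2 * -1 = 2
T_{55} = u_5 * v_5 = -1 * 3 = -3
T_{66} = u_6 * v_6 = -7 * 3 = -21
Tr(T) = 81 + -42 + -24 + 2 + -3 + -21 = -7

-7


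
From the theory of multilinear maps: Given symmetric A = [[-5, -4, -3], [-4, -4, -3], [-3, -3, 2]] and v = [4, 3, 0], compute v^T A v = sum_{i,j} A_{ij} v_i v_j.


First compute Av:
(Av)_1 = -5*4 + -4*3 + -3*0 = -32
(Av)_2 = -4*4 + -4*3 + -3*0 = -28
(Av)_3 = -3*4 + -3*3 + 2*0 = -21
Av = [-32, -28, -21]
Then v^T (Av) = 4*-32 + 3*-28 + 0*-21
= -128 + -84 + 0 = -212

-212


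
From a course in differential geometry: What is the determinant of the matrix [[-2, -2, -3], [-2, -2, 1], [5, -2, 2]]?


Expanding along the first row, det(A) = a11*M_11 - a12*M_12 + a13*M_13, where M_1j is the (1,j) minor.
Minor M_11 = -2*2 - 1*-2 = -2
Minor M_12 = -2*2 - 1*5 = -9
Minor M_13 = -2*-2 - -2*5 = 14
det = -2*(-2) - -2*(-9) + -3*(14)
    = 4 - 18 + -42
    = -56

-56


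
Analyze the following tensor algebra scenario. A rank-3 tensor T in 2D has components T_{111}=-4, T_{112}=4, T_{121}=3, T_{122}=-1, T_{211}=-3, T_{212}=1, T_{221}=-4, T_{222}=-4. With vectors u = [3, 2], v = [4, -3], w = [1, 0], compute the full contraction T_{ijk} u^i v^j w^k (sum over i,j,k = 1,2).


S = sum over i,j,k of T_{ijk} u_i v_j w_k. Expanding all 8 terms:
T_{111}*u_1*v_1*w_1 = -4*3*4*1 = -48  (running total: -48)
T_{112}*u_1*v_1*w_2 = 4*3*4*0 = 0  (running total: -48)
T_{121}*u_1*v_2*w_1 = 3*3*-3*1 = -27  (running total: -75)
T_{122}*u_1*v_2*w_2 = -1*3*-3*0 = 0  (running total: -75)
T_{211}*u_2*v_1*w_1 = -3*2*4*1 = -24  (running total: -99)
T_{212}*u_2*v_1*w_2 = 1*2*4*0 = 0  (running total: -99)
T_{221}*u_2*v_2*w_1 = -4*2*-3*1 = 24  (running total: -75)
T_{222}*u_2*v_2*w_2 = -4*2*-3*0 = 0  (running total: -75)
S = -75

-75


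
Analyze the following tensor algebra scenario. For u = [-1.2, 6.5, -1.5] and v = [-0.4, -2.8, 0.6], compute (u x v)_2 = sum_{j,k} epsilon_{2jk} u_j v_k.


(u x v)_2 = sum_{j,k} epsilon_{2jk} u_j v_k. Only permutations of (1,2,3) contribute; the two non-zero terms are:
eps_{213} u_1 v_3 = -1 * -1.2 * 0.6 = 0.72
eps_{231} u_3 v_1 = 1 * -1.5 * -0.4 = 0.6
(u x v)_2 = 1.32

1.32


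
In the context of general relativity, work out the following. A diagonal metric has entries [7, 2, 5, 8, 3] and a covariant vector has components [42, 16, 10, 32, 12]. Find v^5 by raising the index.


To raise an index with a diagonal metric: v^i = v_i / g_{ii}.
For index 5: v_5 = 12, g_{55} = 3
v^5 = 12 / 3 = 4

4


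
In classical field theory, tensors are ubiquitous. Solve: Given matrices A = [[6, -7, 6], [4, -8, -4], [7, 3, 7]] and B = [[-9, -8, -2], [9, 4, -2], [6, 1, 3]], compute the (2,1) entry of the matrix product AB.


(AB)_{ij} = sum_k A_{ik} B_{kj}.
For i=2, j=1:
A_{21} * B_{11} = 4 * -9 = -36
A_{22} * B_{21} = -8 * 9 = -72
A_{23} * B_{31} = -4 * 6 = -24
Sum = -36 + -72 + -24 = -132

-132


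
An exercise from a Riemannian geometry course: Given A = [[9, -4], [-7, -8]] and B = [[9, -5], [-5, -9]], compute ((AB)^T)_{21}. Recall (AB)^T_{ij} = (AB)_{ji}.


(AB)^T_{ij} = (AB)_{ji} = sum_k A_{jk} B_{ki}.
For i=2, j=1 we need (AB)_{12}:
A_{11} * B_{12} = 9 * -5 = -45
A_{12} * B_{22} = -4 * -9 = 36
Sum = -45 + 36 = -9

-9


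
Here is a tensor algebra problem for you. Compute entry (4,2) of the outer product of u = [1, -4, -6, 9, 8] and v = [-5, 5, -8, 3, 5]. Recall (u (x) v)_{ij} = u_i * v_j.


The outer product entry T_{ij} = u_i * v_j.
We need i=4, j=2.
u_4 = 9, v_2 = 5
T_{4,2} = 9 * 5 = 45

45


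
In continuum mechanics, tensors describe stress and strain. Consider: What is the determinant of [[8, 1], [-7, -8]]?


For a 2x2 matrix [[a, b], [c, d]], det = a*d - b*c.
a = 8, b = 1, c = -7, d = -8
a*d = 8 * -8 = -64
b*c = 1 * -7 = -7
det = -64 - -7 = -57

-57


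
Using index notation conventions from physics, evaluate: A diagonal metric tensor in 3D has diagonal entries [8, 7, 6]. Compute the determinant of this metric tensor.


For a diagonal metric, the determinant is the product of diagonal entries.
Diagonal entries: 8, 7, 6
det(g) = 8 * 7 * 6 = 336

336


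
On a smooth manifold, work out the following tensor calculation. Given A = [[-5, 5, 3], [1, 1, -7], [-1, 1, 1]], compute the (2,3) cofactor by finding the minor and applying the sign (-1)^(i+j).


To find cofactor C_{23}, delete row 2 and column 3.
The resulting 2x2 submatrix is: [[-5, 5], [-1, 1]]
Minor M_{23} = -5*1 - 5*-1
  = -5 - -5 = 0
Sign = (-1)^(2+3) = (-1)^5 = -1
Cofactor C_{23} = -1 * 0 = 0

0


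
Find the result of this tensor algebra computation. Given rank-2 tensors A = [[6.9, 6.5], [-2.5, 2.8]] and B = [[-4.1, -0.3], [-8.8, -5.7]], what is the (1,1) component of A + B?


Tensor addition is component-wise: (A + B)_{ij} = A_{ij} + B_{ij}.
A_{11} = 6.9
B_{11} = -4.1
(A + B)_{11} = 6.9 + -4.1 = 2.8

2.8


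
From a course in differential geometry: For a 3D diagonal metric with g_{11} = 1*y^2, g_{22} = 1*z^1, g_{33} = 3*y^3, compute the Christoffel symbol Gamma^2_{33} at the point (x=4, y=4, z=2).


For a diagonal metric, Gamma^k_{ij} = (1/2) g^{kk} (dg_{ik}/dx_j + dg_{jk}/dx_i - dg_{ij}/dx_k).
The metric is diagonal, so g_{ab} = 0 for a != b.
At the given point: g_{11} = 16, g_{22} = 2, g_{33} = 192
g^{22} = 1/2
dg_{32}/dx_3 = 0 (off-diagonal)
dg_{32}/dx_3 = 0 (off-diagonal)
dg_{33}/dx_2 = dg_{33}/dx_2 = 144
Numerator = 0 + 0 - 144 = -144
Gamma^2_{33} = -144 / (2 * 2) = -36

-36


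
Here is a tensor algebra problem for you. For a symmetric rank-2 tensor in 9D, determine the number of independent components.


A symmetric rank-2 tensor in d dimensions has d(d+1)/2 independent components.
d = 9
d(d+1)/2 = 9 * 10 / 2 = 90 / 2 = 45

45


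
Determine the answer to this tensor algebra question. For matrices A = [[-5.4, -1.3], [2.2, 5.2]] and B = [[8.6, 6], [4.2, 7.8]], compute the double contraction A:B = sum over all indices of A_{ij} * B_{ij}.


A:B = sum over all i,j of A_{ij} * B_{ij}.
Row 1: -5.4*8.6=-46.44, -1.3*6=-7.8 => row sum = -54.24
Row 2: 2.2*4.2=9.24, 5.2*7.8=40.56 => row sum = 49.8
Total = -54.24 + 49.8 = -4.44

-4.44


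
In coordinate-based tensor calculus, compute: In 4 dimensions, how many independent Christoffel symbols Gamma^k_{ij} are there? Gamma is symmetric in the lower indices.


Christoffel symbols Gamma^k_{ij} are symmetric in i,j, so there are d * d(d+1)/2 independent symbols.
d = 4
d(d+1)/2 = 4 * 5 / 2 = 10
Total = 4 * 10 = 40

40


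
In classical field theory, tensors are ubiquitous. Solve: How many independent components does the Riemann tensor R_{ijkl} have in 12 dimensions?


The Riemann tensor in d dimensions has d^2(d^2 - 1)/12 independent components.
d = 12, so d^2 = 144
d^2 - 1 = 143
d^2(d^2 - 1) = 144 * 143 = 20592
Divide by 12: 20592 / 12 = 1716

1716


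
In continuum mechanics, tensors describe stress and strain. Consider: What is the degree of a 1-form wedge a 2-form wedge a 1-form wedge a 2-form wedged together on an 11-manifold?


The degree of a wedge product is the sum of the degrees of the individual forms.
Degrees: 1, 2, 1, 2
Total degree = 1 + 2 + 1 + 2 = 6

6


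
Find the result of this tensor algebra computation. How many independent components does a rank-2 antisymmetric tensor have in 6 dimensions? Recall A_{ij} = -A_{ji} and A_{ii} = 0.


An antisymmetric rank-2 tensor satisfies A_{ij} = -A_{ji}, so diagonal entries are zero.
The independent components are the upper-triangular entries: C(n, 2) = n(n-1)/2.
n = 6
C(6, 2) = 6 * 5 / 2 = 30 / 2 = 15

15


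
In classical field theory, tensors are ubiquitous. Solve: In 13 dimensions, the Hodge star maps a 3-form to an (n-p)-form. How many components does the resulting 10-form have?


The Hodge dual of a p-form on an n-dimensional manifold is an (n-p)-form.
n = 13, p = 3, so dual degree = 13 - 3 = 10
The number of components is C(n, n-p) = C(13, 10) = 286

286


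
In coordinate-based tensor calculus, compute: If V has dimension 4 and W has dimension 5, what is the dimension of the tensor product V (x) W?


The dimension of a tensor product is the product of dimensions.
dim(V) = 4, dim(W) = 5
dim(V (x) W) = 4 * 5 = 20

20


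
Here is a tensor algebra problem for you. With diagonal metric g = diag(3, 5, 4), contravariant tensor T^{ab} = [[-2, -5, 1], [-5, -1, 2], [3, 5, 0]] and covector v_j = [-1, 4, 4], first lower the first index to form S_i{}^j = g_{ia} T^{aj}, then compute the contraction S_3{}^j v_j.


Step 1: lower the first index. For a diagonal metric, g_{ia} T^{aj} = g_{ii} T^{ij} (no sum on i).
g_{33} = 4
S_3{}^1 = 4 * T^{31} = 4 * 3 = 12
S_3{}^2 = 4 * T^{32} = 4 * 5 = 20
S_3{}^3 = 4 * T^{33} = 4 * 0 = 0
Step 2: contract S_3{}^j with v_j.
S_3{}^1 * v_1 = 12 * -1 = -12
S_3{}^2 * v_2 = 20 * 4 = 80
S_3{}^3 * v_3 = 0 * 4 = 0
Result = -12 + 80 + 0 = 68

68


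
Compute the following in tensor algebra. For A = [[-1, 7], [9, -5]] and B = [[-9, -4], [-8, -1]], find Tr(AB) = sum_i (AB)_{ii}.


Tr(AB) = sum_i (AB)_{ii} where (AB)_{ii} = sum_k A_{ik} B_{ki}.
(AB)_{11} = -1*-9 + 7*-8 = -47
(AB)_{22} = 9*-4 + -5*-1 = -31
Tr(AB) = -47 + -31 = -78

-78


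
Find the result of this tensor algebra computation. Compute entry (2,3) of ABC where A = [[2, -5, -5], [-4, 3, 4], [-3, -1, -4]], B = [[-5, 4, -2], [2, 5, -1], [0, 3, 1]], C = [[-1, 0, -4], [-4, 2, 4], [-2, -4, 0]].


(ABC)_{23} = sum_m (AB)_{2m} C_{m3}. First compute row 2 of AB.
(AB)_{21} = -4*-5 + 3*2 + 4*0 = 26
(AB)_{22} = -4*4 + 3*5 + 4*3 = 11
(AB)_{23} = -4*-2 + 3*-1 + 4*1 = 9
Now contract with column 3 of C:
(AB)_{21} * C_{13} = 26 * -4 = -104
(AB)_{22} * C_{23} = 11 * 4 = 44
(AB)_{23} * C_{33} = 9 * 0 = 0
(ABC)_{23} = -104 + 44 + 0 = -60

-60


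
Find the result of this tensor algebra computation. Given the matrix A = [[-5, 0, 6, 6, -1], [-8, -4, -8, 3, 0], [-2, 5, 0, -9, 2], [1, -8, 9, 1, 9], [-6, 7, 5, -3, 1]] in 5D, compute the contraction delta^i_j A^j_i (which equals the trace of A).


The contraction (trace) of a rank-2 tensor is the sum of its diagonal elements.
Diagonal entries: A[1,1] = -5, A[2,2] = -4, A[3,3] = 0, A[4,4] = 1, A[5,5] = 1
Tr(A) = -5 + -4 + 0 + 1 + 1 = -7

-7


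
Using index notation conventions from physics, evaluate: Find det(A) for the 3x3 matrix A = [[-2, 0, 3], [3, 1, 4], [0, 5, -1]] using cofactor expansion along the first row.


Expanding along the first row, det(A) = a11*M_11 - a12*M_12 + a13*M_13, where M_1j is the (1,j) minor.
Minor M_11 = 1*-1 - 4*5 = -21
Minor M_12 = 3*-1 - 4*0 = -3
Minor M_13 = 3*5 - 1*0 = 15
det = -2*(-21) - 0*(-3) + 3*(15)
    = 42 - 0 + 45
    = 87

87


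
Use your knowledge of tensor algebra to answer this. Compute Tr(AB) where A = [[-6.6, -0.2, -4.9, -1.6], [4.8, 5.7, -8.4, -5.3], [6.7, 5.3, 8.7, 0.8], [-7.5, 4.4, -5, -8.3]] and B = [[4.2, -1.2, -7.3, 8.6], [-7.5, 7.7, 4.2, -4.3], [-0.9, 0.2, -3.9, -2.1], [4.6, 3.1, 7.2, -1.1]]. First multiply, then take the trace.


Tr(AB) = sum_i (AB)_{ii} where (AB)_{ii} = sum_k A_{ik} B_{ki}.
(AB)_{11} = -6.6*4.2 + -0.2*-7.5 + -4.9*-0.9 + -1.6*4.6 = -29.17
(AB)_{22} = 4.8*-1.2 + 5.7*7.7 + -8.4*0.2 + -5.3*3.1 = 20.02
(AB)_{33} = 6.7*-7.3 + 5.3*4.2 + 8.7*-3.9 + 0.8*7.2 = -54.82
(AB)_{44} = -7.5*8.6 + 4.4*-4.3 + -5*-2.1 + -8.3*-1.1 = -63.79
Tr(AB) = -29.17 + 20.02 + -54.82 + -63.79 = -127.76

-127.76


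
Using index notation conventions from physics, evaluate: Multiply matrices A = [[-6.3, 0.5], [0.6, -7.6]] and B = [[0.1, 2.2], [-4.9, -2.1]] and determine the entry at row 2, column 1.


(AB)_{ij} = sum_k A_{ik} B_{kj}.
For i=2, j=1:
A_{21} * B_{11} = 0.6 * 0.1 = 0.06
A_{22} * B_{21} = -7.6 * -4.9 = 37.24
Sum = 0.06 + 37.24 = 37.3

37.3


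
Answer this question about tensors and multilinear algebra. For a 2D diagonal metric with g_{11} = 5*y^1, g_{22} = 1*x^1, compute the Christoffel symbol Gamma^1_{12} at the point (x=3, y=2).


For a diagonal metric, Gamma^k_{ij} = (1/2) g^{kk} (dg_{ik}/dx_j + dg_{jk}/dx_i - dg_{ij}/dx_k).
The metric is diagonal, so g_{ab} = 0 for a != b.
At the given point: g_{11} = 10, g_{22} = 3
g^{11} = 1/10
dg_{11}/dx_2 = dg_{11}/dx_2 = 5
dg_{21}/dx_1 = 0 (off-diagonal)
dg_{12}/dx_1 = 0 (off-diagonal)
Numerator = 5 + 0 - 0 = 5
Gamma^1_{12} = 5 / (2 * 10) = 1/4

1/4


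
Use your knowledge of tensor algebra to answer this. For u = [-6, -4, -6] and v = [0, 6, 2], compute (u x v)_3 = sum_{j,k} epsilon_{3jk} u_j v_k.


(u x v)_3 = sum_{j,k} epsilon_{3jk} u_j v_k. Only permutations of (1,2,3) contribute; the two non-zero terms are:
eps_{312} u_1 v_2 = 1 * -6 * 6 = -36
eps_{321} u_2 v_1 = -1 * -4 * 0 = 0
(u x v)_3 = -36

-36


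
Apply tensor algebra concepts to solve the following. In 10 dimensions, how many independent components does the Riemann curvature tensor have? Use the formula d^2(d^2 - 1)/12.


The Riemann tensor in d dimensions has d^2(d^2 - 1)/12 independent components.
d = 10, so d^2 = 100
d^2 - 1 = 99
d^2(d^2 - 1) = 100 * 99 = 9900
Divide by 12: 9900 / 12 = 825

825


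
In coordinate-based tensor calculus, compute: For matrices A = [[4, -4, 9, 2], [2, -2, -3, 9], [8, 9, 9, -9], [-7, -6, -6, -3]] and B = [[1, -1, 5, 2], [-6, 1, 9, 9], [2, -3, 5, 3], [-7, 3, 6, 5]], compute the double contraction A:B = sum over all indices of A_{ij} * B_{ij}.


A:B = sum over all i,j of A_{ij} * B_{ij}.
Row 1: 4*1=4, -4*-1=4, 9*5=45, 2*2=4 => row sum = 57
Row 2: 2*-6=-12, -2*1=-2, -3*9=-27, 9*9=81 => row sum = 40
Row 3: 8*2=16, 9*-3=-27, 9*5=45, -9*3=-27 => row sum = 7
Row 4: -7*-7=49, -6*3=-18, -6*6=-36, -3*5=-15 => row sum = -20
Total = 57 + 40 + 7 + -20 = 84

84


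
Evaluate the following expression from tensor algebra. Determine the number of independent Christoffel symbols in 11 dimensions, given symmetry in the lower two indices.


Christoffel symbols Gamma^k_{ij} are symmetric in i,j, so there are d * d(d+1)/2 independent symbols.
d = 11
d(d+1)/2 = 11 * 12 / 2 = 66
Total = 11 * 66 = 726

726


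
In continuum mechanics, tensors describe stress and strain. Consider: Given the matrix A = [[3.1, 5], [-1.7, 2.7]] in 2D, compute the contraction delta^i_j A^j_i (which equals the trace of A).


The contraction (trace) of a rank-2 tensor is the sum of its diagonal elements.
Diagonal entries: A[1,1] = 3.1, A[2,2] = 2.7
Tr(A) = 3.1 + 2.7 = 5.8

5.8


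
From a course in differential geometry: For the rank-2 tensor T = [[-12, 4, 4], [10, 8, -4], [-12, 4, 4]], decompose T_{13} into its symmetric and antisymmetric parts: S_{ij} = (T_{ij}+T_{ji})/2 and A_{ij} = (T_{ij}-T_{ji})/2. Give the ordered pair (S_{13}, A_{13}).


T_{13} = 4
T_{31} = -12
S_{13} = (4 + -12)/2 = -8/2 = -4
A_{13} = (4 - -12)/2 = 16/2 = 8
Check: S + A = -4 + 8 = 4 = T_{13}.

(-4, 8)


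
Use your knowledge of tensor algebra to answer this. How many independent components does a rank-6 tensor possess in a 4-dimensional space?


The number of components of a rank-r tensor in d dimensions is d^r.
Here d = 4 and r = 6.
4^6 = 4096

4096


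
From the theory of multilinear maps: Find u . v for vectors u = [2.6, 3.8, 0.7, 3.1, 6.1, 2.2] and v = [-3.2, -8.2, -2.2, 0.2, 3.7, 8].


The inner product u . v = sum of u_i * v_i.
Term-by-term: 2.6 * -3.2, 3.8 * -8.2, 0.7 * -2.2, 3.1 * 0.2, 6.1 * 3.7, 2.2 * 8
Products: -8.32, -31.16, -1.54, 0.62, 22.57, 17.6
Sum = -8.32 + -31.16 + -1.54 + 0.62 + 22.57 + 17.6 = -0.23

-0.23


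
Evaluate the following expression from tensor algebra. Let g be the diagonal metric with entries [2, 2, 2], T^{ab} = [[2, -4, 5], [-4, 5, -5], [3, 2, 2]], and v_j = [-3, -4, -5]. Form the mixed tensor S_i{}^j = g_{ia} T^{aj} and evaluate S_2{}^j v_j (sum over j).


Step 1: lower the first index. For a diagonal metric, g_{ia} T^{aj} = g_{ii} T^{ij} (no sum on i).
g_{22} = 2
S_2{}^1 = 2 * T^{21} = 2 * -4 = -8
S_2{}^2 = 2 * T^{22} = 2 * 5 = 10
S_2{}^3 = 2 * T^{23} = 2 * -5 = -10
Step 2: contract S_2{}^j with v_j.
S_2{}^1 * v_1 = -8 * -3 = 24
S_2{}^2 * v_2 = 10 * -4 = -40
S_2{}^3 * v_3 = -10 * -5 = 50
Result = 24 + -40 + 50 = 34

34


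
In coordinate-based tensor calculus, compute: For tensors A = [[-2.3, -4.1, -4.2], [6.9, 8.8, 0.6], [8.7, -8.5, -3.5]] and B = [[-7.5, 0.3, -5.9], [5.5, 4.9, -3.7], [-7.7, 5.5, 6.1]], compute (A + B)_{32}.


Tensor addition is component-wise: (A + B)_{ij} = A_{ij} + B_{ij}.
A_{32} = -8.5
B_{32} = 5.5
(A + B)_{32} = -8.5 + 5.5 = -3

-3


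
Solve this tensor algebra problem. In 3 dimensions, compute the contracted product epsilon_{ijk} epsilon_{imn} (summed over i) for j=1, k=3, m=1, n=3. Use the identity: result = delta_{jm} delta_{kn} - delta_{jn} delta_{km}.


Using the identity: epsilon_{ijk} epsilon_{imn} = delta_{jm} delta_{kn} - delta_{jn} delta_{km}.
delta_{11} = 1
delta_{33} = 1
delta_{13} = 0
delta_{31} = 0
Result = 1 * 1 - 0 * 0 = 1 - 0 = 1

1


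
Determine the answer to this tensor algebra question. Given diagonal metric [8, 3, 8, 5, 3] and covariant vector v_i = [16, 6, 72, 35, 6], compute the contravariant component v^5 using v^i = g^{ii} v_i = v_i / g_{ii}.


To raise an index with a diagonal metric: v^i = v_i / g_{ii}.
For index 5: v_5 = 6, g_{55} = 3
v^5 = 6 / 3 = 2

2


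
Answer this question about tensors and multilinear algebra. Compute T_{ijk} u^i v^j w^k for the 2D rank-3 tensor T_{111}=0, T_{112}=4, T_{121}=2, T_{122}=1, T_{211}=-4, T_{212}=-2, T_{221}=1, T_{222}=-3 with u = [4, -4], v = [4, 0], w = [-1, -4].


S = sum over i,j,k of T_{ijk} u_i v_j w_k. Expanding all 8 terms:
T_{111}*u_1*v_1*w_1 = 0*4*4*-1 = 0  (running total: 0)
T_{112}*u_1*v_1*w_2 = 4*4*4*-4 = -256  (running total: -256)
T_{121}*u_1*v_2*w_1 = 2*4*0*-1 = 0  (running total: -256)
T_{122}*u_1*v_2*w_2 = 1*4*0*-4 = 0  (running total: -256)
T_{211}*u_2*v_1*w_1 = -4*-4*4*-1 = -64  (running total: -320)
T_{212}*u_2*v_1*w_2 = -2*-4*4*-4 = -128  (running total: -448)
T_{221}*u_2*v_2*w_1 = 1*-4*0*-1 = 0  (running total: -448)
T_{222}*u_2*v_2*w_2 = -3*-4*0*-4 = 0  (running total: -448)
S = -448

-448


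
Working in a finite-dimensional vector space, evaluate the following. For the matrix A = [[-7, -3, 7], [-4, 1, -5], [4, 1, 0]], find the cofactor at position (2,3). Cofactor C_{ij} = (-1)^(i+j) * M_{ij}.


To find cofactor C_{23}, delete row 2 and column 3.
The resulting 2x2 submatrix is: [[-7, -3], [4, 1]]
Minor M_{23} = -7*1 - -3*4
  = -7 - -12 = 5
Sign = (-1)^(2+3) = (-1)^5 = -1
Cofactor C_{23} = -1 * 5 = -5

-5


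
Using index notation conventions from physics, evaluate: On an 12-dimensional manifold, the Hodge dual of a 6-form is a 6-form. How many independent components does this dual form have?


The Hodge dual of a p-form on an n-dimensional manifold is an (n-p)-form.
n = 12, p = 6, so dual degree = 12 - 6 = 6
The number of components is C(n, n-p) = C(12, 6) = 924

924


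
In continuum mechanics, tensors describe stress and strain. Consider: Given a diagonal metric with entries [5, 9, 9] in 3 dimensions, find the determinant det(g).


For a diagonal metric, the determinant is the product of diagonal entries.
Diagonal entries: 5, 9, 9
det(g) = 5 * 9 * 9 = 405

405


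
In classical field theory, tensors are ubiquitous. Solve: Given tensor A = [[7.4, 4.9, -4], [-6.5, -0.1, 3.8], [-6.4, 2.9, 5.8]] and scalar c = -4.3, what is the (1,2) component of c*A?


Scalar multiplication: (cA)_{ij} = c * A_{ij}.
c = -4.3
A_{12} = 4.9
(cA)_{12} = -4.3 * 4.9 = -21.07

-21.07


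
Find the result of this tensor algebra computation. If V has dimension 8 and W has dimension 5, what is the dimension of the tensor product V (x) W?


The dimension of a tensor product is the product of dimensions.
dim(V) = 8, dim(W) = 5
dim(V (x) W) = 8 * 5 = 40

40


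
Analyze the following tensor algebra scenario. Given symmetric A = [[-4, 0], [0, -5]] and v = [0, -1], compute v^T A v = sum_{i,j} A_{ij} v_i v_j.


First compute Av:
(Av)_1 = -4*0 + 0*-1 = 0
(Av)_2 = 0*0 + -5*-1 = 5
Av = [0, 5]
Then v^T (Av) = 0*0 + -1*5
= 0 + -5 = -5

-5


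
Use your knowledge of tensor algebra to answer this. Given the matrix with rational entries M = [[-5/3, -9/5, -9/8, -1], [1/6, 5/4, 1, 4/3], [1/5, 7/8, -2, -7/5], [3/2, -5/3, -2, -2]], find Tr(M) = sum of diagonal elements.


The trace is the sum of diagonal entries.
Diagonal: M[1,1] = -5/3, M[2,2] = 5/4, M[3,3] = -2, M[4,4] = -2
Tr(M) = -5/3 + 5/4 + -2 + -2
Computing step by step:
After adding M[1,1]: -5/3
After adding M[2,2]: -5/12
After adding M[3,3]: -29/12
After adding M[4,4]: -53/12
Tr(M) = -53/12

-53/12


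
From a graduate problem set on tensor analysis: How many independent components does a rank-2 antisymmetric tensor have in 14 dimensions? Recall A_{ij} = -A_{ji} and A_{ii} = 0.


An antisymmetric rank-2 tensor satisfies A_{ij} = -A_{ji}, so diagonal entries are zero.
The independent components are the upper-triangular entries: C(n, 2) = n(n-1)/2.
n = 14
C(14, 2) = 14 * 13 / 2 = 182 / 2 = 91

91


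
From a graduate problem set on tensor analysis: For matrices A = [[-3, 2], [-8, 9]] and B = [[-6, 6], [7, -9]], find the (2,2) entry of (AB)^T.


(AB)^T_{ij} = (AB)_{ji} = sum_k A_{jk} B_{ki}.
For i=2, j=2 we need (AB)_{22}:
A_{21} * B_{12} = -8 * 6 = -48
A_{22} * B_{22} = 9 * -9 = -81
Sum = -48 + -81 = -129

-129


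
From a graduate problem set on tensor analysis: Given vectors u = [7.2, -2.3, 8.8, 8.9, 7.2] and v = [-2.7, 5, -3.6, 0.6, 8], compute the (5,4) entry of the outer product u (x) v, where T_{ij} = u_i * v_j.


The outer product entry T_{ij} = u_i * v_j.
We need i=5, j=4.
u_5 = 7.2, v_4 = 0.6
T_{5,4} = 7.2 * 0.6 = 4.32

4.32


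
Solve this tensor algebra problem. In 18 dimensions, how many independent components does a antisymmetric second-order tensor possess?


A antisymmetric rank-2 tensor in d dimensions has d(d-1)/2 independent components.
d = 18
d(d-1)/2 = 18 * 17 / 2 = 306 / 2 = 153

153


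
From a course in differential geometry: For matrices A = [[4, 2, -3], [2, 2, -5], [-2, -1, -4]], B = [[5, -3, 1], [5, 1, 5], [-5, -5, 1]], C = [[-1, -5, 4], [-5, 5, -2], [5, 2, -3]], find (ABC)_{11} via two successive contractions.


(ABC)_{11} = sum_m (AB)_{1m} C_{m1}. First compute row 1 of AB.
(AB)_{11} = 4*5 + 2*5 + -3*-5 = 45
(AB)_{12} = 4*-3 + 2*1 + -3*-5 = 5
(AB)_{13} = 4*1 + 2*5 + -3*1 = 11
Now contract with column 1 of C:
(AB)_{11} * C_{11} = 45 * -1 = -45
(AB)_{12} * C_{21} = 5 * -5 = -25
(AB)_{13} * C_{31} = 11 * 5 = 55
(ABC)_{11} = -45 + -25 + 55 = -15

-15


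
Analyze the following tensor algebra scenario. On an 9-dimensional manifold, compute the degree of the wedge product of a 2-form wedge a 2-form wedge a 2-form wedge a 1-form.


The degree of a wedge product is the sum of the degrees of the individual forms.
Degrees: 2, 2, 2, 1
Total degree = 2 + 2 + 2 + 1 = 7

7


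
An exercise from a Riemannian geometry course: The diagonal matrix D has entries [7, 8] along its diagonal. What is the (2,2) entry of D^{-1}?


For a diagonal matrix, the inverse has entries (D^{-1})_{ii} = 1/d_{ii}.
The diagonal entries are: d_{11} = 7, d_{22} = 8
We need (D^{-1})_{22} = 1/d_{22} = 1/8 = 1/8

1/8


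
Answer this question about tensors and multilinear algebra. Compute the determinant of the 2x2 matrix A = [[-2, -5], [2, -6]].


For a 2x2 matrix [[a, b], [c, d]], det = a*d - b*c.
a = -2, b = -5, c = 2, d = -6
a*d = -2 * -6 = 12
b*c = -5 * 2 = -10
det = 12 - -10 = 22

22


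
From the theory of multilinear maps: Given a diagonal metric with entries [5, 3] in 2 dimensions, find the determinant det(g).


For a diagonal metric, the determinant is the product of diagonal entries.
Diagonal entries: 5, 3
det(g) = 5 * 3 = 15

15


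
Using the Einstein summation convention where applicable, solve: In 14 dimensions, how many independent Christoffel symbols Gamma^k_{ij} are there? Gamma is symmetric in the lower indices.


Christoffel symbols Gamma^k_{ij} are symmetric in i,j, so there are d * d(d+1)/2 independent symbols.
d = 14
d(d+1)/2 = 14 * 15 / 2 = 105
Total = 14 * 105 = 1470

1470


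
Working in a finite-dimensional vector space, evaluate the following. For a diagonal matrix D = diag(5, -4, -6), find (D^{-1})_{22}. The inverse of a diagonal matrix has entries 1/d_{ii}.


For a diagonal matrix, the inverse has entries (D^{-1})_{ii} = 1/d_{ii}.
The diagonal entries are: d_{11} = 5, d_{22} = -4, d_{33} = -6
We need (D^{-1})_{22} = 1/d_{22} = 1/-4 = -1/4

-1/4


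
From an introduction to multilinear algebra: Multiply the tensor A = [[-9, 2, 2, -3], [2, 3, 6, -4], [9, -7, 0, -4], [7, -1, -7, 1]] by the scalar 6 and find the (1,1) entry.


Scalar multiplication: (cA)_{ij} = c * A_{ij}.
c = 6
A_{11} = -9
(cA)_{11} = 6 * -9 = -54

-54


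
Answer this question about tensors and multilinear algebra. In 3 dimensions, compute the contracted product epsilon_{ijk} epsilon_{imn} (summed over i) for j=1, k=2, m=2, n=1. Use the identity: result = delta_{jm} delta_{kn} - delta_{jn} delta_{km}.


Using the identity: epsilon_{ijk} epsilon_{imn} = delta_{jm} delta_{kn} - delta_{jn} delta_{km}.
delta_{12} = 0
delta_{21} = 0
delta_{11} = 1
delta_{22} = 1
Result = 0 * 0 - 1 * 1 = 0 - 1 = -1

-1


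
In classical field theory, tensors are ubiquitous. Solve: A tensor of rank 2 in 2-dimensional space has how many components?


The number of components of a rank-r tensor in d dimensions is d^r.
Here d = 2 and r = 2.
2^2 = 4

4


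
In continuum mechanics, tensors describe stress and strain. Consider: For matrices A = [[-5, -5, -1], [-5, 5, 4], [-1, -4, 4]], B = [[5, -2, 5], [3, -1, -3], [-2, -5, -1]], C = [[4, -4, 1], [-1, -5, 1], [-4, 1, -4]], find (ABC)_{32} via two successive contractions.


(ABC)_{32} = sum_m (AB)_{3m} C_{m2}. First compute row 3 of AB.
(AB)_{31} = -1*5 + -4*3 + 4*-2 = -25
(AB)_{32} = -1*-2 + -4*-1 + 4*-5 = -14
(AB)_{33} = -1*5 + -4*-3 + 4*-1 = 3
Now contract with column 2 of C:
(AB)_{31} * C_{12} = -25 * -4 = 100
(AB)_{32} * C_{22} = -14 * -5 = 70
(AB)_{33} * C_{32} = 3 * 1 = 3
(ABC)_{32} = 100 + 70 + 3 = 173

173


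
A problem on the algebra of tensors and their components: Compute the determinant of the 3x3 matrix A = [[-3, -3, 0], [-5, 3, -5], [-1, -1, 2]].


Expanding along the first row, det(A) = a11*M_11 - a12*M_12 + a13*M_13, where M_1j is the (1,j) minor.
Minor M_11 = 3*2 - -5*-1 = 1
Minor M_12 = -5*2 - -5*-1 = -15
Minor M_13 = -5*-1 - 3*-1 = 8
det = -3*(1) - -3*(-15) + 0*(8)
    = -3 - 45 + 0
    = -48

-48


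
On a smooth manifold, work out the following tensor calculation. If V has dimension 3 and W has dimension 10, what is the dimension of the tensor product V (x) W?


The dimension of a tensor product is the product of dimensions.
dim(V) = 3, dim(W) = 10
dim(V (x) W) = 3 * 10 = 30

30


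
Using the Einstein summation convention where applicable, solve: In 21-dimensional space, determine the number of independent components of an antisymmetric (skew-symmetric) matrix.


An antisymmetric rank-2 tensor satisfies A_{ij} = -A_{ji}, so diagonal entries are zero.
The independent components are the upper-triangular entries: C(n, 2) = n(n-1)/2.
n = 21
C(21, 2) = 21 * 20 / 2 = 420 / 2 = 210

210


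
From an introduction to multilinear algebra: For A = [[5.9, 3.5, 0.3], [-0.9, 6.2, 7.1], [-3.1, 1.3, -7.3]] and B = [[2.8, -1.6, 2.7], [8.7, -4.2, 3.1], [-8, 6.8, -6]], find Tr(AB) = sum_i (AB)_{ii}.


Tr(AB) = sum_i (AB)_{ii} where (AB)_{ii} = sum_k A_{ik} B_{ki}.
(AB)_{11} = 5.9*2.8 + 3.5*8.7 + 0.3*-8 = 44.57
(AB)_{22} = -0.9*-1.6 + 6.2*-4.2 + 7.1*6.8 = 23.68
(AB)_{33} = -3.1*2.7 + 1.3*3.1 + -7.3*-6 = 39.46
Tr(AB) = 44.57 + 23.68 + 39.46 = 107.71

107.71


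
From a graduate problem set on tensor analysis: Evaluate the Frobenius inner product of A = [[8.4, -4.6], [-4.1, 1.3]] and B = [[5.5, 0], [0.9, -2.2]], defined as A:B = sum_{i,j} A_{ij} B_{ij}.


A:B = sum over all i,j of A_{ij} * B_{ij}.
Row 1: 8.4*5.5=46.2, -4.6*0=0 => row sum = 46.2
Row 2: -4.1*0.9=-3.69, 1.3*-2.2=-2.86 => row sum = -6.55
Total = 46.2 + -6.55 = 39.65

39.65


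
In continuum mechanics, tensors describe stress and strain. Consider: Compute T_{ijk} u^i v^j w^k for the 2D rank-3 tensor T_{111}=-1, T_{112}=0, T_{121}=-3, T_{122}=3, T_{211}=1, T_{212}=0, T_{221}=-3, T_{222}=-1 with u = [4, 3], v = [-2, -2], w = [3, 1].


S = sum over i,j,k of T_{ijk} u_i v_j w_k. Expanding all 8 terms:
T_{111}*u_1*v_1*w_1 = -1*4*-2*3 = 24  (running total: 24)
T_{112}*u_1*v_1*w_2 = 0*4*-2*1 = 0  (running total: 24)
T_{121}*u_1*v_2*w_1 = -3*4*-2*3 = 72  (running total: 96)
T_{122}*u_1*v_2*w_2 = 3*4*-2*1 = -24  (running total: 72)
T_{211}*u_2*v_1*w_1 = 1*3*-2*3 = -18  (running total: 54)
T_{212}*u_2*v_1*w_2 = 0*3*-2*1 = 0  (running total: 54)
T_{221}*u_2*v_2*w_1 = -3*3*-2*3 = 54  (running total: 108)
T_{222}*u_2*v_2*w_2 = -1*3*-2*1 = 6  (running total: 114)
S = 114

114
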